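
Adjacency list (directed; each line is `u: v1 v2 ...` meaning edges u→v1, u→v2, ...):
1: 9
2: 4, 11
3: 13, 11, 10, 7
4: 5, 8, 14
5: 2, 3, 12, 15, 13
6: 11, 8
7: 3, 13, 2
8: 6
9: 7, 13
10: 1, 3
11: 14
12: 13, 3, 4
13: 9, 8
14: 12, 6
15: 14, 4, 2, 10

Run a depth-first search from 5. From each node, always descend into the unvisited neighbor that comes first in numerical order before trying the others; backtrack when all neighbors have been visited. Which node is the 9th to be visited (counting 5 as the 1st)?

Visit 5
5 → 2
2 → 4
4 → 8
8 → 6
6 → 11
11 → 14
14 → 12
12 → 3
3 → 7
7 → 13
13 → 9
3 → 10
10 → 1
5 → 15

Visit order: 5, 2, 4, 8, 6, 11, 14, 12, 3, 7, 13, 9, 10, 1, 15

3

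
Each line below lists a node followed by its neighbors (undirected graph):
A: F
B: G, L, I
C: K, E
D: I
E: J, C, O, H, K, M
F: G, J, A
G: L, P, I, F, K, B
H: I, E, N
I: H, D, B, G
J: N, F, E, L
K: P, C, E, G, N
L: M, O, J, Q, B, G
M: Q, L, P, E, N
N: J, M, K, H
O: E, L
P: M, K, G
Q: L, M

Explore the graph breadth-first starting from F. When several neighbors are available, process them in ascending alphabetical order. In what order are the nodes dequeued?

F, A, G, J, B, I, K, L, P, E, N, D, H, C, M, O, Q

Visit F; enqueue A, G, J → queue [A, G, J]
Visit A → queue [G, J]
Visit G; enqueue B, I, K, L, P → queue [J, B, I, K, L, P]
Visit J; enqueue E, N → queue [B, I, K, L, P, E, N]
Visit B → queue [I, K, L, P, E, N]
Visit I; enqueue D, H → queue [K, L, P, E, N, D, H]
Visit K; enqueue C → queue [L, P, E, N, D, H, C]
Visit L; enqueue M, O, Q → queue [P, E, N, D, H, C, M, O, Q]
Visit P → queue [E, N, D, H, C, M, O, Q]
Visit E → queue [N, D, H, C, M, O, Q]
Visit N → queue [D, H, C, M, O, Q]
Visit D → queue [H, C, M, O, Q]
Visit H → queue [C, M, O, Q]
Visit C → queue [M, O, Q]
Visit M → queue [O, Q]
Visit O → queue [Q]
Visit Q → queue []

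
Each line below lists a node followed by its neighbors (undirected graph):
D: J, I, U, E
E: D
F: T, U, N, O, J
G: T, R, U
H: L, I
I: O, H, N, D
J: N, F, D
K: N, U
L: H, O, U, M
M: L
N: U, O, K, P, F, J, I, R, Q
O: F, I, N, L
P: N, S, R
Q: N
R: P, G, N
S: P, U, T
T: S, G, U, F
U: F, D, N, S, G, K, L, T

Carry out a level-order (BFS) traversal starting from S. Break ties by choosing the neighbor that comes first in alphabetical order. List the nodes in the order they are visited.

Visit S; enqueue P, T, U → queue [P, T, U]
Visit P; enqueue N, R → queue [T, U, N, R]
Visit T; enqueue F, G → queue [U, N, R, F, G]
Visit U; enqueue D, K, L → queue [N, R, F, G, D, K, L]
Visit N; enqueue I, J, O, Q → queue [R, F, G, D, K, L, I, J, O, Q]
Visit R → queue [F, G, D, K, L, I, J, O, Q]
Visit F → queue [G, D, K, L, I, J, O, Q]
Visit G → queue [D, K, L, I, J, O, Q]
Visit D; enqueue E → queue [K, L, I, J, O, Q, E]
Visit K → queue [L, I, J, O, Q, E]
Visit L; enqueue H, M → queue [I, J, O, Q, E, H, M]
Visit I → queue [J, O, Q, E, H, M]
Visit J → queue [O, Q, E, H, M]
Visit O → queue [Q, E, H, M]
Visit Q → queue [E, H, M]
Visit E → queue [H, M]
Visit H → queue [M]
Visit M → queue []

S -> P -> T -> U -> N -> R -> F -> G -> D -> K -> L -> I -> J -> O -> Q -> E -> H -> M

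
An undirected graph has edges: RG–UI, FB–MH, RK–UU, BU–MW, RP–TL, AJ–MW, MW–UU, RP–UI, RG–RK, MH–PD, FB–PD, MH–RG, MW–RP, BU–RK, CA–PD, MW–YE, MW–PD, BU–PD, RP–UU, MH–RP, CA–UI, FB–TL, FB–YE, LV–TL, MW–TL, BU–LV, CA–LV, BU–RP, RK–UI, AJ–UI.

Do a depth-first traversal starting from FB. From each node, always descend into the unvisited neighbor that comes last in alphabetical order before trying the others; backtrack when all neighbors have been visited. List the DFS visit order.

Visit FB
FB → YE
YE → MW
MW → UU
UU → RP
RP → UI
UI → RK
RK → RG
RG → MH
MH → PD
PD → CA
CA → LV
LV → TL
LV → BU
UI → AJ

FB -> YE -> MW -> UU -> RP -> UI -> RK -> RG -> MH -> PD -> CA -> LV -> TL -> BU -> AJ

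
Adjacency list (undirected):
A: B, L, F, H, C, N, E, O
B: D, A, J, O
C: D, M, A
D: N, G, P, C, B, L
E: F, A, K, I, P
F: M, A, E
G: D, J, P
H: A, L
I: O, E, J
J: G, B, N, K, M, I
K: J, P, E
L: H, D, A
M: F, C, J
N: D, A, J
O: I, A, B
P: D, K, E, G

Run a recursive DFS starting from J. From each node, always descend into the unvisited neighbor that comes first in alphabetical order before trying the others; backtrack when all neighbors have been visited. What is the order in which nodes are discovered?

Visit J
J → B
B → A
A → C
C → D
D → G
G → P
P → E
E → F
F → M
E → I
I → O
E → K
D → L
L → H
D → N

J, B, A, C, D, G, P, E, F, M, I, O, K, L, H, N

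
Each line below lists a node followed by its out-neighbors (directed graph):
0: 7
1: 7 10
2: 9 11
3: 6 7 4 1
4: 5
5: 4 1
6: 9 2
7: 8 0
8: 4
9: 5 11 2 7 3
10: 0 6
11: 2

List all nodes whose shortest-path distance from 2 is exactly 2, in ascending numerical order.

3, 5, 7

Level 0: 2
Level 1: 9, 11
Level 2: 3, 5, 7
Level 3: 0, 1, 4, 6, 8
Level 4: 10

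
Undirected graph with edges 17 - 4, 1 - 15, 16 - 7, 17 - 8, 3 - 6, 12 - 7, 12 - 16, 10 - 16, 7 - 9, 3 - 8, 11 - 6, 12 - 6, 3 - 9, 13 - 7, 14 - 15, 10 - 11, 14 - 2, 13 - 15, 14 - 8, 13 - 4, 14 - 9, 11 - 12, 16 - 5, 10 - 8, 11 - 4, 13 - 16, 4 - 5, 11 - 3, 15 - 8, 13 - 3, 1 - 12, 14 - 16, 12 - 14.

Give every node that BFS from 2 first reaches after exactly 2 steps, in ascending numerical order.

8, 9, 12, 15, 16

Level 0: 2
Level 1: 14
Level 2: 8, 9, 12, 15, 16
Level 3: 1, 3, 5, 6, 7, 10, 11, 13, 17
Level 4: 4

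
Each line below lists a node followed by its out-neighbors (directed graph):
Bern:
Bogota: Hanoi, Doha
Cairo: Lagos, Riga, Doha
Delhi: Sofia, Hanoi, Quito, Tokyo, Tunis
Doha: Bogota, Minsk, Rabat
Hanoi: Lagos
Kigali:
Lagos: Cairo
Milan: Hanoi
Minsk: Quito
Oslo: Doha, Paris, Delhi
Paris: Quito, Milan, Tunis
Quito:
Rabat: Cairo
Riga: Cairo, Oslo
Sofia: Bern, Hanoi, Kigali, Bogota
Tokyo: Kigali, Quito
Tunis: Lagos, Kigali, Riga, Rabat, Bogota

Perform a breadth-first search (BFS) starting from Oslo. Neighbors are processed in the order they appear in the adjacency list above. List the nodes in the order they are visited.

Oslo, Doha, Paris, Delhi, Bogota, Minsk, Rabat, Quito, Milan, Tunis, Sofia, Hanoi, Tokyo, Cairo, Lagos, Kigali, Riga, Bern

Visit Oslo; enqueue Doha, Paris, Delhi → queue [Doha, Paris, Delhi]
Visit Doha; enqueue Bogota, Minsk, Rabat → queue [Paris, Delhi, Bogota, Minsk, Rabat]
Visit Paris; enqueue Quito, Milan, Tunis → queue [Delhi, Bogota, Minsk, Rabat, Quito, Milan, Tunis]
Visit Delhi; enqueue Sofia, Hanoi, Tokyo → queue [Bogota, Minsk, Rabat, Quito, Milan, Tunis, Sofia, Hanoi, Tokyo]
Visit Bogota → queue [Minsk, Rabat, Quito, Milan, Tunis, Sofia, Hanoi, Tokyo]
Visit Minsk → queue [Rabat, Quito, Milan, Tunis, Sofia, Hanoi, Tokyo]
Visit Rabat; enqueue Cairo → queue [Quito, Milan, Tunis, Sofia, Hanoi, Tokyo, Cairo]
Visit Quito → queue [Milan, Tunis, Sofia, Hanoi, Tokyo, Cairo]
Visit Milan → queue [Tunis, Sofia, Hanoi, Tokyo, Cairo]
Visit Tunis; enqueue Lagos, Kigali, Riga → queue [Sofia, Hanoi, Tokyo, Cairo, Lagos, Kigali, Riga]
Visit Sofia; enqueue Bern → queue [Hanoi, Tokyo, Cairo, Lagos, Kigali, Riga, Bern]
Visit Hanoi → queue [Tokyo, Cairo, Lagos, Kigali, Riga, Bern]
Visit Tokyo → queue [Cairo, Lagos, Kigali, Riga, Bern]
Visit Cairo → queue [Lagos, Kigali, Riga, Bern]
Visit Lagos → queue [Kigali, Riga, Bern]
Visit Kigali → queue [Riga, Bern]
Visit Riga → queue [Bern]
Visit Bern → queue []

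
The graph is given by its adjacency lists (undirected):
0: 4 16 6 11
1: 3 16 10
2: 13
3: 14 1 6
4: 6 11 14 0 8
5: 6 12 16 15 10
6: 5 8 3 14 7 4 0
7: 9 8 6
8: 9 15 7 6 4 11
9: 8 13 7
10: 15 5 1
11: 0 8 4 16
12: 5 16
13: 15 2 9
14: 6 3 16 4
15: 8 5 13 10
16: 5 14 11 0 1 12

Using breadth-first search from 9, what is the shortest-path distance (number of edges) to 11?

Level 0: 9
Level 1: 7, 8, 13
Level 2: 2, 4, 6, 11, 15
Level 3: 0, 3, 5, 10, 14, 16
Level 4: 1, 12
11 first appears at level 2.

2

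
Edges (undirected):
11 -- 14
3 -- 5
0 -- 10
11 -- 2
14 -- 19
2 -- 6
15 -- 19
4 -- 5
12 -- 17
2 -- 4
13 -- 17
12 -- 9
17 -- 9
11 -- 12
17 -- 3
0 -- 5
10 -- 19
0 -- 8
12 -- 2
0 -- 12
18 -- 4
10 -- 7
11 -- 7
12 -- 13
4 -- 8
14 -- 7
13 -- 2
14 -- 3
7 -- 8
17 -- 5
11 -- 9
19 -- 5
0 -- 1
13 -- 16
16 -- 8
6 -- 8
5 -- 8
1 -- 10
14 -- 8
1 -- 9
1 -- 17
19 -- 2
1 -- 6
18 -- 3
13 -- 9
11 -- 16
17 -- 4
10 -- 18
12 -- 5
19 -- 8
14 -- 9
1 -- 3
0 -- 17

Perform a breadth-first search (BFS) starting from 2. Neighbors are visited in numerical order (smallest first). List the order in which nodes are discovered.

Visit 2; enqueue 4, 6, 11, 12, 13, 19 → queue [4, 6, 11, 12, 13, 19]
Visit 4; enqueue 5, 8, 17, 18 → queue [6, 11, 12, 13, 19, 5, 8, 17, 18]
Visit 6; enqueue 1 → queue [11, 12, 13, 19, 5, 8, 17, 18, 1]
Visit 11; enqueue 7, 9, 14, 16 → queue [12, 13, 19, 5, 8, 17, 18, 1, 7, 9, 14, 16]
Visit 12; enqueue 0 → queue [13, 19, 5, 8, 17, 18, 1, 7, 9, 14, 16, 0]
Visit 13 → queue [19, 5, 8, 17, 18, 1, 7, 9, 14, 16, 0]
Visit 19; enqueue 10, 15 → queue [5, 8, 17, 18, 1, 7, 9, 14, 16, 0, 10, 15]
Visit 5; enqueue 3 → queue [8, 17, 18, 1, 7, 9, 14, 16, 0, 10, 15, 3]
Visit 8 → queue [17, 18, 1, 7, 9, 14, 16, 0, 10, 15, 3]
Visit 17 → queue [18, 1, 7, 9, 14, 16, 0, 10, 15, 3]
Visit 18 → queue [1, 7, 9, 14, 16, 0, 10, 15, 3]
Visit 1 → queue [7, 9, 14, 16, 0, 10, 15, 3]
Visit 7 → queue [9, 14, 16, 0, 10, 15, 3]
Visit 9 → queue [14, 16, 0, 10, 15, 3]
Visit 14 → queue [16, 0, 10, 15, 3]
Visit 16 → queue [0, 10, 15, 3]
Visit 0 → queue [10, 15, 3]
Visit 10 → queue [15, 3]
Visit 15 → queue [3]
Visit 3 → queue []

2, 4, 6, 11, 12, 13, 19, 5, 8, 17, 18, 1, 7, 9, 14, 16, 0, 10, 15, 3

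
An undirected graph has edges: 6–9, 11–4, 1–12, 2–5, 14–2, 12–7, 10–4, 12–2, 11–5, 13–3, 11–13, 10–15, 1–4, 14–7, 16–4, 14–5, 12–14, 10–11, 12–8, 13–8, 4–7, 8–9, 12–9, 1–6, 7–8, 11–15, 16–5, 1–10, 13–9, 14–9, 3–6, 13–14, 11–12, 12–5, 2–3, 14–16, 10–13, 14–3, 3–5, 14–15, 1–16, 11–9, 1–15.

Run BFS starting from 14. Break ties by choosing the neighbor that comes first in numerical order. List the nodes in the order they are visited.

14, 2, 3, 5, 7, 9, 12, 13, 15, 16, 6, 11, 4, 8, 1, 10

Visit 14; enqueue 2, 3, 5, 7, 9, 12, 13, 15, 16 → queue [2, 3, 5, 7, 9, 12, 13, 15, 16]
Visit 2 → queue [3, 5, 7, 9, 12, 13, 15, 16]
Visit 3; enqueue 6 → queue [5, 7, 9, 12, 13, 15, 16, 6]
Visit 5; enqueue 11 → queue [7, 9, 12, 13, 15, 16, 6, 11]
Visit 7; enqueue 4, 8 → queue [9, 12, 13, 15, 16, 6, 11, 4, 8]
Visit 9 → queue [12, 13, 15, 16, 6, 11, 4, 8]
Visit 12; enqueue 1 → queue [13, 15, 16, 6, 11, 4, 8, 1]
Visit 13; enqueue 10 → queue [15, 16, 6, 11, 4, 8, 1, 10]
Visit 15 → queue [16, 6, 11, 4, 8, 1, 10]
Visit 16 → queue [6, 11, 4, 8, 1, 10]
Visit 6 → queue [11, 4, 8, 1, 10]
Visit 11 → queue [4, 8, 1, 10]
Visit 4 → queue [8, 1, 10]
Visit 8 → queue [1, 10]
Visit 1 → queue [10]
Visit 10 → queue []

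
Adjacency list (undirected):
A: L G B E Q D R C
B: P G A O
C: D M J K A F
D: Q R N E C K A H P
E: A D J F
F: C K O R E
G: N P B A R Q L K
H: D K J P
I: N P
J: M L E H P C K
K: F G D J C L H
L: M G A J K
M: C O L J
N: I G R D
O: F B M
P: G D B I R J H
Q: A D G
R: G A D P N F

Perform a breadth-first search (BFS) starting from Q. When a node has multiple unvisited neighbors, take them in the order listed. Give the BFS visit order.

Visit Q; enqueue A, D, G → queue [A, D, G]
Visit A; enqueue L, B, E, R, C → queue [D, G, L, B, E, R, C]
Visit D; enqueue N, K, H, P → queue [G, L, B, E, R, C, N, K, H, P]
Visit G → queue [L, B, E, R, C, N, K, H, P]
Visit L; enqueue M, J → queue [B, E, R, C, N, K, H, P, M, J]
Visit B; enqueue O → queue [E, R, C, N, K, H, P, M, J, O]
Visit E; enqueue F → queue [R, C, N, K, H, P, M, J, O, F]
Visit R → queue [C, N, K, H, P, M, J, O, F]
Visit C → queue [N, K, H, P, M, J, O, F]
Visit N; enqueue I → queue [K, H, P, M, J, O, F, I]
Visit K → queue [H, P, M, J, O, F, I]
Visit H → queue [P, M, J, O, F, I]
Visit P → queue [M, J, O, F, I]
Visit M → queue [J, O, F, I]
Visit J → queue [O, F, I]
Visit O → queue [F, I]
Visit F → queue [I]
Visit I → queue []

Q -> A -> D -> G -> L -> B -> E -> R -> C -> N -> K -> H -> P -> M -> J -> O -> F -> I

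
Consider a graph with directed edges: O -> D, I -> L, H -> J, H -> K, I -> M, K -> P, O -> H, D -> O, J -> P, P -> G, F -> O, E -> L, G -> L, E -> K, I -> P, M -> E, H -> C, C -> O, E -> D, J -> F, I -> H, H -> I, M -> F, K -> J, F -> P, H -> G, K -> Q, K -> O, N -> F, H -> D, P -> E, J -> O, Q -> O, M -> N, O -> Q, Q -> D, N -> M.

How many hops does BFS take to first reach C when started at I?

2

Level 0: I
Level 1: H, L, M, P
Level 2: C, D, E, F, G, J, K, N
Level 3: O, Q
C first appears at level 2.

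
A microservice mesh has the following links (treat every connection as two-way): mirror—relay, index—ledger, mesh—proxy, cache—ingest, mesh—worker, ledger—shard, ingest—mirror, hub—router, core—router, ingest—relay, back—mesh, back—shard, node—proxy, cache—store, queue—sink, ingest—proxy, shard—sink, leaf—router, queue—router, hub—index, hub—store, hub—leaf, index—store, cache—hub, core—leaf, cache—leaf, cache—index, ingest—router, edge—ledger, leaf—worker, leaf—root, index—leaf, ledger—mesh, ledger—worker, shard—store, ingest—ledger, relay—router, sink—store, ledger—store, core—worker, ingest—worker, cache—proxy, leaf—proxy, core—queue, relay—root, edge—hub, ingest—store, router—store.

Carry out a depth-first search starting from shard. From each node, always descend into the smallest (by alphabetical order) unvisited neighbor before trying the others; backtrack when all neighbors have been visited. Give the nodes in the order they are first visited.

shard -> back -> mesh -> ledger -> edge -> hub -> cache -> index -> leaf -> core -> queue -> router -> ingest -> mirror -> relay -> root -> proxy -> node -> store -> sink -> worker

Visit shard
shard → back
back → mesh
mesh → ledger
ledger → edge
edge → hub
hub → cache
cache → index
index → leaf
leaf → core
core → queue
queue → router
router → ingest
ingest → mirror
mirror → relay
relay → root
ingest → proxy
proxy → node
ingest → store
store → sink
ingest → worker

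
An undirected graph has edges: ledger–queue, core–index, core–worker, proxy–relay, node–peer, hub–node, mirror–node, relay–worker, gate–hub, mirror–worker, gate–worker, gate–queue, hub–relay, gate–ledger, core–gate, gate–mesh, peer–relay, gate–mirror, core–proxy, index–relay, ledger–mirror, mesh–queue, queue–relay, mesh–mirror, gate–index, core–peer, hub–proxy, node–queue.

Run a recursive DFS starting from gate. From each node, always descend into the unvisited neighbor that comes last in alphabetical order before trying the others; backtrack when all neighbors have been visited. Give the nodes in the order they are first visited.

gate worker relay queue node peer core proxy hub index mirror mesh ledger

Visit gate
gate → worker
worker → relay
relay → queue
queue → node
node → peer
peer → core
core → proxy
proxy → hub
core → index
node → mirror
mirror → mesh
mirror → ledger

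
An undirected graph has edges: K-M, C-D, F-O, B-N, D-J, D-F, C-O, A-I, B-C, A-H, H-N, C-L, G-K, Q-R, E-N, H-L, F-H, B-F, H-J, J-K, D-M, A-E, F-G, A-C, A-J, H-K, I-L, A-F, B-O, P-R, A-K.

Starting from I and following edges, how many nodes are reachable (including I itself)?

BFS from I visits: I, A, L, C, E, F, H, J, K, B, D, O, N, G, M
Reachable nodes: 15 of 18 total.

15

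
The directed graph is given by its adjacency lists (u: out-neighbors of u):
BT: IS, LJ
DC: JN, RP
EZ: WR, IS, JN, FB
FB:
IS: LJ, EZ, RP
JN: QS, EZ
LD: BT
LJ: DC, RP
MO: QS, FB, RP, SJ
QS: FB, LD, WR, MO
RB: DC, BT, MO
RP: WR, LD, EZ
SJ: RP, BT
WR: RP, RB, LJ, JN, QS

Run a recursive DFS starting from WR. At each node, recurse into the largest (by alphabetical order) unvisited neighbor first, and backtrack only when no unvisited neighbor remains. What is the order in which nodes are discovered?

Visit WR
WR → RP
RP → LD
LD → BT
BT → LJ
LJ → DC
DC → JN
JN → QS
QS → MO
MO → SJ
MO → FB
JN → EZ
EZ → IS
WR → RB

WR RP LD BT LJ DC JN QS MO SJ FB EZ IS RB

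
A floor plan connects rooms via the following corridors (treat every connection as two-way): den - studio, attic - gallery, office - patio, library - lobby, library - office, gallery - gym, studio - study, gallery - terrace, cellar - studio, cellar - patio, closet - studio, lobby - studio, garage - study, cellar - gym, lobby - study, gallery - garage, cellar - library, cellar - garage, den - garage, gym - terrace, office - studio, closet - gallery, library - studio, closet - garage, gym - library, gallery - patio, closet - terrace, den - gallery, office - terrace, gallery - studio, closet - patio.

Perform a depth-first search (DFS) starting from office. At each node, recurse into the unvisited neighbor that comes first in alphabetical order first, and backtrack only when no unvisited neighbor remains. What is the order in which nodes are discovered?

office, library, cellar, garage, closet, gallery, attic, den, studio, lobby, study, gym, terrace, patio

Visit office
office → library
library → cellar
cellar → garage
garage → closet
closet → gallery
gallery → attic
gallery → den
den → studio
studio → lobby
lobby → study
gallery → gym
gym → terrace
gallery → patio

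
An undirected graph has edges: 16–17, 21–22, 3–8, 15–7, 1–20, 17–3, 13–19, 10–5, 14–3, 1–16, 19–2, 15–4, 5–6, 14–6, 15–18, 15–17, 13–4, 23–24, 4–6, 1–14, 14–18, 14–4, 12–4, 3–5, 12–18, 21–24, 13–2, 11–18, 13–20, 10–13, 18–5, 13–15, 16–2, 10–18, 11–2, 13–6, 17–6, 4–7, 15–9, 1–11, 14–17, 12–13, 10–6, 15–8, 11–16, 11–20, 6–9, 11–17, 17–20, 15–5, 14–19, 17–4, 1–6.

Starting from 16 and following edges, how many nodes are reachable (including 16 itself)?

20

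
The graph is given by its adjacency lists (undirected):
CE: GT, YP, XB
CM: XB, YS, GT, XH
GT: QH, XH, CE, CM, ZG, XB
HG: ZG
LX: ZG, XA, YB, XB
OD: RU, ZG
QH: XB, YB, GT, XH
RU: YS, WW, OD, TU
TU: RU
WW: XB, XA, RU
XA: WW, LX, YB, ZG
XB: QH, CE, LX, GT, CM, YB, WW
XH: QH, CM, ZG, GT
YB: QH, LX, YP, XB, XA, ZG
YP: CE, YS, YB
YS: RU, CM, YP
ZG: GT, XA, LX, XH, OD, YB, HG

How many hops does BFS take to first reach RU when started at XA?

Level 0: XA
Level 1: LX, WW, YB, ZG
Level 2: GT, HG, OD, QH, RU, XB, XH, YP
Level 3: CE, CM, TU, YS
RU first appears at level 2.

2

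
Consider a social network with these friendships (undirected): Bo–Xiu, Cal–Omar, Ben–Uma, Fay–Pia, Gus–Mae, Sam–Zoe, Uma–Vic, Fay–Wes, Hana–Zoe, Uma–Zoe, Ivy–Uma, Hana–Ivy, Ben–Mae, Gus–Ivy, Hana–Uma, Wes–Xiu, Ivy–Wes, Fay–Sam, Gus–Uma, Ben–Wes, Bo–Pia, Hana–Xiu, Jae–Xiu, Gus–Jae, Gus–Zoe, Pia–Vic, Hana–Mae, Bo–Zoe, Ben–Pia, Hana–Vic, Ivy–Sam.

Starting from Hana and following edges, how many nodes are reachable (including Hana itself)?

BFS from Hana visits: Hana, Ivy, Mae, Uma, Vic, Xiu, Zoe, Gus, Sam, Wes, Ben, Pia, Bo, Jae, Fay
Reachable nodes: 15 of 17 total.

15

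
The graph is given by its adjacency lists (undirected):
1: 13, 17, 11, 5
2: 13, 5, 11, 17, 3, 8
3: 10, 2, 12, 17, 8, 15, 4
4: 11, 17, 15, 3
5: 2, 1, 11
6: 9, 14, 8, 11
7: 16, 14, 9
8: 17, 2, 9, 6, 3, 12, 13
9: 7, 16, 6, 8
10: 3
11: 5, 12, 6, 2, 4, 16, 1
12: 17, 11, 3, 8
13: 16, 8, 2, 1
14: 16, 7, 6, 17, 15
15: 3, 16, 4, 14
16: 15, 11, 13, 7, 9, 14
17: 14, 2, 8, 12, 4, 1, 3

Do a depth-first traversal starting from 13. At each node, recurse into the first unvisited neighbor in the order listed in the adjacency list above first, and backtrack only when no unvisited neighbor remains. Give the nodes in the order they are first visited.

13, 16, 15, 3, 10, 2, 5, 1, 17, 14, 7, 9, 6, 8, 12, 11, 4

Visit 13
13 → 16
16 → 15
15 → 3
3 → 10
3 → 2
2 → 5
5 → 1
1 → 17
17 → 14
14 → 7
7 → 9
9 → 6
6 → 8
8 → 12
12 → 11
11 → 4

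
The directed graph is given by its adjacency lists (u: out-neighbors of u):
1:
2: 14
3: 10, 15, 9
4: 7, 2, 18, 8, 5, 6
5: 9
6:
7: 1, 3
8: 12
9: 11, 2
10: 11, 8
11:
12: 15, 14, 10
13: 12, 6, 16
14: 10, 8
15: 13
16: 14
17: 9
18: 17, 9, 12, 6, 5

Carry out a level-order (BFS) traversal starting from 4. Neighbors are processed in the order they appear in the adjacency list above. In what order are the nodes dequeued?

Visit 4; enqueue 7, 2, 18, 8, 5, 6 → queue [7, 2, 18, 8, 5, 6]
Visit 7; enqueue 1, 3 → queue [2, 18, 8, 5, 6, 1, 3]
Visit 2; enqueue 14 → queue [18, 8, 5, 6, 1, 3, 14]
Visit 18; enqueue 17, 9, 12 → queue [8, 5, 6, 1, 3, 14, 17, 9, 12]
Visit 8 → queue [5, 6, 1, 3, 14, 17, 9, 12]
Visit 5 → queue [6, 1, 3, 14, 17, 9, 12]
Visit 6 → queue [1, 3, 14, 17, 9, 12]
Visit 1 → queue [3, 14, 17, 9, 12]
Visit 3; enqueue 10, 15 → queue [14, 17, 9, 12, 10, 15]
Visit 14 → queue [17, 9, 12, 10, 15]
Visit 17 → queue [9, 12, 10, 15]
Visit 9; enqueue 11 → queue [12, 10, 15, 11]
Visit 12 → queue [10, 15, 11]
Visit 10 → queue [15, 11]
Visit 15; enqueue 13 → queue [11, 13]
Visit 11 → queue [13]
Visit 13; enqueue 16 → queue [16]
Visit 16 → queue []

4, 7, 2, 18, 8, 5, 6, 1, 3, 14, 17, 9, 12, 10, 15, 11, 13, 16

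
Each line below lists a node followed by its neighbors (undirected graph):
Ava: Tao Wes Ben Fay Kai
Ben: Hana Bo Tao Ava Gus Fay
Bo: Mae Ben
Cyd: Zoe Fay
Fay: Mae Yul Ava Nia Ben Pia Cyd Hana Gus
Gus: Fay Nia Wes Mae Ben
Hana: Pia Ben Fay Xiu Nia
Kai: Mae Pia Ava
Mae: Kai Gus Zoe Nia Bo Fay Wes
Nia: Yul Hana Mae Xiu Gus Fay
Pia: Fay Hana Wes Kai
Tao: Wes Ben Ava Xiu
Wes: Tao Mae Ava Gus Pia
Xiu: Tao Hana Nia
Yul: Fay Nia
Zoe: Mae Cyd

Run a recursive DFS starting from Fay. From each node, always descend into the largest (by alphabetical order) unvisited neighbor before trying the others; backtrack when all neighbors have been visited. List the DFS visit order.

Fay -> Yul -> Nia -> Xiu -> Tao -> Wes -> Pia -> Kai -> Mae -> Zoe -> Cyd -> Gus -> Ben -> Hana -> Bo -> Ava

Visit Fay
Fay → Yul
Yul → Nia
Nia → Xiu
Xiu → Tao
Tao → Wes
Wes → Pia
Pia → Kai
Kai → Mae
Mae → Zoe
Zoe → Cyd
Mae → Gus
Gus → Ben
Ben → Hana
Ben → Bo
Ben → Ava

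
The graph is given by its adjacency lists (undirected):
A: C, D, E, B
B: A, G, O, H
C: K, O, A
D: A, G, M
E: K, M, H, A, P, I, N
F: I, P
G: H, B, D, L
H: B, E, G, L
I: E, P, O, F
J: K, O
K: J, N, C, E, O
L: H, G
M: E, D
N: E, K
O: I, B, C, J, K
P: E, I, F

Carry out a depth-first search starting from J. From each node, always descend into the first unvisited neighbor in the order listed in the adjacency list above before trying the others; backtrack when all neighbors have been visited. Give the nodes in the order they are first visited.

J → K → N → E → M → D → A → C → O → I → P → F → B → G → H → L

Visit J
J → K
K → N
N → E
E → M
M → D
D → A
A → C
C → O
O → I
I → P
P → F
O → B
B → G
G → H
H → L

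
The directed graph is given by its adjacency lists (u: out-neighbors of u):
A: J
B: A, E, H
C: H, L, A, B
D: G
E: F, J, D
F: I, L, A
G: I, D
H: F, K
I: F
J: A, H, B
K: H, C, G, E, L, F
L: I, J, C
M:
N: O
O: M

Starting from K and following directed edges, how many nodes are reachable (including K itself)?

BFS from K visits: K, C, E, F, G, H, L, A, B, D, J, I
Reachable nodes: 12 of 15 total.

12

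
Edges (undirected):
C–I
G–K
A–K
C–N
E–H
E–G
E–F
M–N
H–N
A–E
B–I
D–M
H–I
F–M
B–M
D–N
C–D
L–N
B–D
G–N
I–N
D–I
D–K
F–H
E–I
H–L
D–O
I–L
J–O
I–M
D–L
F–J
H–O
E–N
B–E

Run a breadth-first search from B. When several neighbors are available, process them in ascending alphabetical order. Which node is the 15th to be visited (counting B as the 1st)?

J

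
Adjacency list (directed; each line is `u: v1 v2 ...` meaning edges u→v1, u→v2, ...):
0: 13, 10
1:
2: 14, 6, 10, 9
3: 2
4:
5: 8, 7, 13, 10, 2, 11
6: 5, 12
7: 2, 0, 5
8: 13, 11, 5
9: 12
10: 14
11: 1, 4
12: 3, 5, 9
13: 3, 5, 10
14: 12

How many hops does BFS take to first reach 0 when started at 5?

2

Level 0: 5
Level 1: 2, 7, 8, 10, 11, 13
Level 2: 0, 1, 3, 4, 6, 9, 14
Level 3: 12
0 first appears at level 2.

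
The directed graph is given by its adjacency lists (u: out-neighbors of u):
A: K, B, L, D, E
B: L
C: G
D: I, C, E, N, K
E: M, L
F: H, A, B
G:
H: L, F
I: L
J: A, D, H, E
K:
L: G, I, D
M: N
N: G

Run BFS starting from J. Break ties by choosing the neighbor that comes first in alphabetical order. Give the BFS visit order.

Visit J; enqueue A, D, E, H → queue [A, D, E, H]
Visit A; enqueue B, K, L → queue [D, E, H, B, K, L]
Visit D; enqueue C, I, N → queue [E, H, B, K, L, C, I, N]
Visit E; enqueue M → queue [H, B, K, L, C, I, N, M]
Visit H; enqueue F → queue [B, K, L, C, I, N, M, F]
Visit B → queue [K, L, C, I, N, M, F]
Visit K → queue [L, C, I, N, M, F]
Visit L; enqueue G → queue [C, I, N, M, F, G]
Visit C → queue [I, N, M, F, G]
Visit I → queue [N, M, F, G]
Visit N → queue [M, F, G]
Visit M → queue [F, G]
Visit F → queue [G]
Visit G → queue []

J -> A -> D -> E -> H -> B -> K -> L -> C -> I -> N -> M -> F -> G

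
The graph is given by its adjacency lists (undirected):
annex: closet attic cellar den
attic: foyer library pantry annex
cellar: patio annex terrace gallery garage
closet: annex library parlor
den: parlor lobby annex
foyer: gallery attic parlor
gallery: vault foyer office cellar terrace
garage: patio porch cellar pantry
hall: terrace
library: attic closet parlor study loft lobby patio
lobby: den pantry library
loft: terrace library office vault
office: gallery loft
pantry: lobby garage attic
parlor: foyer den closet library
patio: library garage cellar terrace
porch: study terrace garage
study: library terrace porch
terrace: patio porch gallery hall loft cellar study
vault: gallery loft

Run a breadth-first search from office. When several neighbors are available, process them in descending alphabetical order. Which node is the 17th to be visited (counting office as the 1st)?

Visit office; enqueue loft, gallery → queue [loft, gallery]
Visit loft; enqueue vault, terrace, library → queue [gallery, vault, terrace, library]
Visit gallery; enqueue foyer, cellar → queue [vault, terrace, library, foyer, cellar]
Visit vault → queue [terrace, library, foyer, cellar]
Visit terrace; enqueue study, porch, patio, hall → queue [library, foyer, cellar, study, porch, patio, hall]
Visit library; enqueue parlor, lobby, closet, attic → queue [foyer, cellar, study, porch, patio, hall, parlor, lobby, closet, attic]
Visit foyer → queue [cellar, study, porch, patio, hall, parlor, lobby, closet, attic]
Visit cellar; enqueue garage, annex → queue [study, porch, patio, hall, parlor, lobby, closet, attic, garage, annex]
Visit study → queue [porch, patio, hall, parlor, lobby, closet, attic, garage, annex]
Visit porch → queue [patio, hall, parlor, lobby, closet, attic, garage, annex]
Visit patio → queue [hall, parlor, lobby, closet, attic, garage, annex]
Visit hall → queue [parlor, lobby, closet, attic, garage, annex]
Visit parlor; enqueue den → queue [lobby, closet, attic, garage, annex, den]
Visit lobby; enqueue pantry → queue [closet, attic, garage, annex, den, pantry]
Visit closet → queue [attic, garage, annex, den, pantry]
Visit attic → queue [garage, annex, den, pantry]
Visit garage → queue [annex, den, pantry]
Visit annex → queue [den, pantry]
Visit den → queue [pantry]
Visit pantry → queue []

Visit order: office, loft, gallery, vault, terrace, library, foyer, cellar, study, porch, patio, hall, parlor, lobby, closet, attic, garage, annex, den, pantry

garage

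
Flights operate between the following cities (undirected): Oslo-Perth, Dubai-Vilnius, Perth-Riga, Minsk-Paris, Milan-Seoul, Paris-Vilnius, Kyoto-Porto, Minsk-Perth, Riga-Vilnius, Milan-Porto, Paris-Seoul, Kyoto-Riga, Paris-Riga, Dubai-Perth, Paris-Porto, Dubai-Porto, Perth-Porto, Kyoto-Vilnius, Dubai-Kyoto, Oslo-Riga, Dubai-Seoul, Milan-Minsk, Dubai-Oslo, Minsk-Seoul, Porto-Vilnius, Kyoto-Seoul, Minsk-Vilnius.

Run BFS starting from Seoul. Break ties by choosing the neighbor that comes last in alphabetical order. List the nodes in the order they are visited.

Visit Seoul; enqueue Paris, Minsk, Milan, Kyoto, Dubai → queue [Paris, Minsk, Milan, Kyoto, Dubai]
Visit Paris; enqueue Vilnius, Riga, Porto → queue [Minsk, Milan, Kyoto, Dubai, Vilnius, Riga, Porto]
Visit Minsk; enqueue Perth → queue [Milan, Kyoto, Dubai, Vilnius, Riga, Porto, Perth]
Visit Milan → queue [Kyoto, Dubai, Vilnius, Riga, Porto, Perth]
Visit Kyoto → queue [Dubai, Vilnius, Riga, Porto, Perth]
Visit Dubai; enqueue Oslo → queue [Vilnius, Riga, Porto, Perth, Oslo]
Visit Vilnius → queue [Riga, Porto, Perth, Oslo]
Visit Riga → queue [Porto, Perth, Oslo]
Visit Porto → queue [Perth, Oslo]
Visit Perth → queue [Oslo]
Visit Oslo → queue []

Seoul Paris Minsk Milan Kyoto Dubai Vilnius Riga Porto Perth Oslo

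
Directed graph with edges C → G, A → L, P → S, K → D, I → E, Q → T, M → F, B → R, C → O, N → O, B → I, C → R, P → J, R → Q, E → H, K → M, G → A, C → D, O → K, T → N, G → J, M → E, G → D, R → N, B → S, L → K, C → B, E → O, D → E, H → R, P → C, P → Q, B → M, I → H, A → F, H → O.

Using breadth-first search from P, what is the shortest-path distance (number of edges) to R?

Level 0: P
Level 1: C, J, Q, S
Level 2: B, D, G, O, R, T
Level 3: A, E, I, K, M, N
Level 4: F, H, L
R first appears at level 2.

2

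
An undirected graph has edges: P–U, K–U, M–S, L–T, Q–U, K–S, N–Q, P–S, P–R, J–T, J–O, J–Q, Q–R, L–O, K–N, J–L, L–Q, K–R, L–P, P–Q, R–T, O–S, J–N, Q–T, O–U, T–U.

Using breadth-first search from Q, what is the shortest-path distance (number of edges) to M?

Level 0: Q
Level 1: J, L, N, P, R, T, U
Level 2: K, O, S
Level 3: M
M first appears at level 3.

3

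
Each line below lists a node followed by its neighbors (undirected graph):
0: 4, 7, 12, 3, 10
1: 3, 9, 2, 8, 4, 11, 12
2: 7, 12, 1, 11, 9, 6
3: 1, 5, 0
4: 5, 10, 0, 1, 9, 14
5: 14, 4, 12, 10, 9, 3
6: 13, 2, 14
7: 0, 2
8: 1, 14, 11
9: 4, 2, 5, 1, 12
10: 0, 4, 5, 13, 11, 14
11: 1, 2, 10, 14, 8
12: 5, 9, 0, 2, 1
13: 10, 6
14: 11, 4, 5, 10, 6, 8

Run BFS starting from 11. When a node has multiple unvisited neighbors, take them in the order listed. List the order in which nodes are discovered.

11 1 2 10 14 8 3 9 4 12 7 6 0 5 13

Visit 11; enqueue 1, 2, 10, 14, 8 → queue [1, 2, 10, 14, 8]
Visit 1; enqueue 3, 9, 4, 12 → queue [2, 10, 14, 8, 3, 9, 4, 12]
Visit 2; enqueue 7, 6 → queue [10, 14, 8, 3, 9, 4, 12, 7, 6]
Visit 10; enqueue 0, 5, 13 → queue [14, 8, 3, 9, 4, 12, 7, 6, 0, 5, 13]
Visit 14 → queue [8, 3, 9, 4, 12, 7, 6, 0, 5, 13]
Visit 8 → queue [3, 9, 4, 12, 7, 6, 0, 5, 13]
Visit 3 → queue [9, 4, 12, 7, 6, 0, 5, 13]
Visit 9 → queue [4, 12, 7, 6, 0, 5, 13]
Visit 4 → queue [12, 7, 6, 0, 5, 13]
Visit 12 → queue [7, 6, 0, 5, 13]
Visit 7 → queue [6, 0, 5, 13]
Visit 6 → queue [0, 5, 13]
Visit 0 → queue [5, 13]
Visit 5 → queue [13]
Visit 13 → queue []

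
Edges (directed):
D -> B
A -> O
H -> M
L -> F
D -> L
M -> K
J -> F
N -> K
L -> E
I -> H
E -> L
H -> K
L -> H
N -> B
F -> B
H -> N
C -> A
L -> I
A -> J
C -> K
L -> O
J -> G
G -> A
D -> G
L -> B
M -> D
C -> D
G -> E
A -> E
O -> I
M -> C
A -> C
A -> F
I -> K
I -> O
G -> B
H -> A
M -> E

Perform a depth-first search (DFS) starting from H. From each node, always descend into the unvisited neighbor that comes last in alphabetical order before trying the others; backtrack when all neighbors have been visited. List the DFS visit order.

Visit H
H → N
N → K
N → B
H → M
M → E
E → L
L → O
O → I
L → F
M → D
D → G
G → A
A → J
A → C

H, N, K, B, M, E, L, O, I, F, D, G, A, J, C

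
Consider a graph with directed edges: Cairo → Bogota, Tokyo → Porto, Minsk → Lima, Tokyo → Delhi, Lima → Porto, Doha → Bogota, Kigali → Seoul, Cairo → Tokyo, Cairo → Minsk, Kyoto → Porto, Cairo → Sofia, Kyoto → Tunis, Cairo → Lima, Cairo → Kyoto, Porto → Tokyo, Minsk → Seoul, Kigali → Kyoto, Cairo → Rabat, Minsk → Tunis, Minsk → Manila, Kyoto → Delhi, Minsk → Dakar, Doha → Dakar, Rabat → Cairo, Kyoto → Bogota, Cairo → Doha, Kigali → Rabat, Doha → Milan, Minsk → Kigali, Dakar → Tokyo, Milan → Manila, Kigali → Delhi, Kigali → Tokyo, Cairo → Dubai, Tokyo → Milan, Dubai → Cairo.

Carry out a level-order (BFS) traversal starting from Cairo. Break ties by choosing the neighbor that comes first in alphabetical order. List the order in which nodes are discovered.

Visit Cairo; enqueue Bogota, Doha, Dubai, Kyoto, Lima, Minsk, Rabat, Sofia, Tokyo → queue [Bogota, Doha, Dubai, Kyoto, Lima, Minsk, Rabat, Sofia, Tokyo]
Visit Bogota → queue [Doha, Dubai, Kyoto, Lima, Minsk, Rabat, Sofia, Tokyo]
Visit Doha; enqueue Dakar, Milan → queue [Dubai, Kyoto, Lima, Minsk, Rabat, Sofia, Tokyo, Dakar, Milan]
Visit Dubai → queue [Kyoto, Lima, Minsk, Rabat, Sofia, Tokyo, Dakar, Milan]
Visit Kyoto; enqueue Delhi, Porto, Tunis → queue [Lima, Minsk, Rabat, Sofia, Tokyo, Dakar, Milan, Delhi, Porto, Tunis]
Visit Lima → queue [Minsk, Rabat, Sofia, Tokyo, Dakar, Milan, Delhi, Porto, Tunis]
Visit Minsk; enqueue Kigali, Manila, Seoul → queue [Rabat, Sofia, Tokyo, Dakar, Milan, Delhi, Porto, Tunis, Kigali, Manila, Seoul]
Visit Rabat → queue [Sofia, Tokyo, Dakar, Milan, Delhi, Porto, Tunis, Kigali, Manila, Seoul]
Visit Sofia → queue [Tokyo, Dakar, Milan, Delhi, Porto, Tunis, Kigali, Manila, Seoul]
Visit Tokyo → queue [Dakar, Milan, Delhi, Porto, Tunis, Kigali, Manila, Seoul]
Visit Dakar → queue [Milan, Delhi, Porto, Tunis, Kigali, Manila, Seoul]
Visit Milan → queue [Delhi, Porto, Tunis, Kigali, Manila, Seoul]
Visit Delhi → queue [Porto, Tunis, Kigali, Manila, Seoul]
Visit Porto → queue [Tunis, Kigali, Manila, Seoul]
Visit Tunis → queue [Kigali, Manila, Seoul]
Visit Kigali → queue [Manila, Seoul]
Visit Manila → queue [Seoul]
Visit Seoul → queue []

Cairo -> Bogota -> Doha -> Dubai -> Kyoto -> Lima -> Minsk -> Rabat -> Sofia -> Tokyo -> Dakar -> Milan -> Delhi -> Porto -> Tunis -> Kigali -> Manila -> Seoul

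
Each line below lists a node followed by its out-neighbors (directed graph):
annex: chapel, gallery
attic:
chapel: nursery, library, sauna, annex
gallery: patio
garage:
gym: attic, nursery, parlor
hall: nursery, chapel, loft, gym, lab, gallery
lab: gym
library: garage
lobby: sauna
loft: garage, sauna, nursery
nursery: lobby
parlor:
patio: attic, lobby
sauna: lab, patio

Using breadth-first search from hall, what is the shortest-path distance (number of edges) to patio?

2

Level 0: hall
Level 1: chapel, gallery, gym, lab, loft, nursery
Level 2: annex, attic, garage, library, lobby, parlor, patio, sauna
patio first appears at level 2.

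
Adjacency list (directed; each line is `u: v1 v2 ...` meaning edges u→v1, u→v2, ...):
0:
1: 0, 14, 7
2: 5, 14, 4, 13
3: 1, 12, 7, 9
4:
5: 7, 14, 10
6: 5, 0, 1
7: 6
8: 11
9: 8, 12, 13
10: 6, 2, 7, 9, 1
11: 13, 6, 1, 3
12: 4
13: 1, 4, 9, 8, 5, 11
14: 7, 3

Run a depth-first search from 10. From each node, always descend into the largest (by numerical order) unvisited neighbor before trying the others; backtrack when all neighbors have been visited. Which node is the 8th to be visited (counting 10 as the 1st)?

7

Visit 10
10 → 9
9 → 13
13 → 11
11 → 6
6 → 5
5 → 14
14 → 7
14 → 3
3 → 12
12 → 4
3 → 1
1 → 0
13 → 8
10 → 2

Visit order: 10, 9, 13, 11, 6, 5, 14, 7, 3, 12, 4, 1, 0, 8, 2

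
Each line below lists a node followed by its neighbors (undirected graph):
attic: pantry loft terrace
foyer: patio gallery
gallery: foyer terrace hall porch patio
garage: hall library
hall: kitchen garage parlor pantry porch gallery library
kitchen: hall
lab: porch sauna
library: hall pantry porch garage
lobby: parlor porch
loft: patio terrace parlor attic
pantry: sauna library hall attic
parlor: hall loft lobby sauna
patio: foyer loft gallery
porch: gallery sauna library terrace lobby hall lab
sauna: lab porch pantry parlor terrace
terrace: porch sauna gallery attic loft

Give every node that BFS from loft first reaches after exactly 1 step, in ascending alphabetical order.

Level 0: loft
Level 1: attic, parlor, patio, terrace
Level 2: foyer, gallery, hall, lobby, pantry, porch, sauna
Level 3: garage, kitchen, lab, library

attic, parlor, patio, terrace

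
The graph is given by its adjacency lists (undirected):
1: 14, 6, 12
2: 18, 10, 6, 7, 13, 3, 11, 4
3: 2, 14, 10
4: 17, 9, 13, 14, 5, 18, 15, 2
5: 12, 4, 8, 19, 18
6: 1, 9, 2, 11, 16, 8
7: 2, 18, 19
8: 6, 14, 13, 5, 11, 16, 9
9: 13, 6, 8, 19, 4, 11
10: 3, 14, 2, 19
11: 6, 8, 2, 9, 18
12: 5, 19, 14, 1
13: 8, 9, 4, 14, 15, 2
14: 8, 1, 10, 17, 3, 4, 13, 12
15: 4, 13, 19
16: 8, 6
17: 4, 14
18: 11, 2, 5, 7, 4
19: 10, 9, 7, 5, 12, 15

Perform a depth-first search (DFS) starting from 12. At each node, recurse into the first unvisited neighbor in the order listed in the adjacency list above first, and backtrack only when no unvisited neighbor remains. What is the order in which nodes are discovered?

12 → 5 → 4 → 17 → 14 → 8 → 6 → 1 → 9 → 13 → 15 → 19 → 10 → 3 → 2 → 18 → 11 → 7 → 16

Visit 12
12 → 5
5 → 4
4 → 17
17 → 14
14 → 8
8 → 6
6 → 1
6 → 9
9 → 13
13 → 15
15 → 19
19 → 10
10 → 3
3 → 2
2 → 18
18 → 11
18 → 7
6 → 16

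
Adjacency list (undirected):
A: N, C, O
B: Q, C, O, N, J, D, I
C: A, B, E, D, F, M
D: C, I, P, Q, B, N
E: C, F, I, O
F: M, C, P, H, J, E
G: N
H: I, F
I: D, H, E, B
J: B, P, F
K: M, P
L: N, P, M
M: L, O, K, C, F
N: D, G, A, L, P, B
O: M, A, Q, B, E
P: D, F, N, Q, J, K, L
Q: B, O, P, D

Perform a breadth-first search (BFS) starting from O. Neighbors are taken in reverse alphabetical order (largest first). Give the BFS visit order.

O -> Q -> M -> E -> B -> A -> P -> D -> L -> K -> F -> C -> I -> N -> J -> H -> G

Visit O; enqueue Q, M, E, B, A → queue [Q, M, E, B, A]
Visit Q; enqueue P, D → queue [M, E, B, A, P, D]
Visit M; enqueue L, K, F, C → queue [E, B, A, P, D, L, K, F, C]
Visit E; enqueue I → queue [B, A, P, D, L, K, F, C, I]
Visit B; enqueue N, J → queue [A, P, D, L, K, F, C, I, N, J]
Visit A → queue [P, D, L, K, F, C, I, N, J]
Visit P → queue [D, L, K, F, C, I, N, J]
Visit D → queue [L, K, F, C, I, N, J]
Visit L → queue [K, F, C, I, N, J]
Visit K → queue [F, C, I, N, J]
Visit F; enqueue H → queue [C, I, N, J, H]
Visit C → queue [I, N, J, H]
Visit I → queue [N, J, H]
Visit N; enqueue G → queue [J, H, G]
Visit J → queue [H, G]
Visit H → queue [G]
Visit G → queue []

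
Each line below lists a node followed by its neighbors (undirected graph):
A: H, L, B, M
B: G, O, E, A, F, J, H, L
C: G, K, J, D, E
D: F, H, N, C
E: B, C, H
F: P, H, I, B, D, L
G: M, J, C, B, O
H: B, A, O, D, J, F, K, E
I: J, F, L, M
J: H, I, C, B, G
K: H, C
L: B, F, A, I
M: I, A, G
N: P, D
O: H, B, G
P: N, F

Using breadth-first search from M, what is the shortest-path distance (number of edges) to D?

Level 0: M
Level 1: A, G, I
Level 2: B, C, F, H, J, L, O
Level 3: D, E, K, P
Level 4: N
D first appears at level 3.

3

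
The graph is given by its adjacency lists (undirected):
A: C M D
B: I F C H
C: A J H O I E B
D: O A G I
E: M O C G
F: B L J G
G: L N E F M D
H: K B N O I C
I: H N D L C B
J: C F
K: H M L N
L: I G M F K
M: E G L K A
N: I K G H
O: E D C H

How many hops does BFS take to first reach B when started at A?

2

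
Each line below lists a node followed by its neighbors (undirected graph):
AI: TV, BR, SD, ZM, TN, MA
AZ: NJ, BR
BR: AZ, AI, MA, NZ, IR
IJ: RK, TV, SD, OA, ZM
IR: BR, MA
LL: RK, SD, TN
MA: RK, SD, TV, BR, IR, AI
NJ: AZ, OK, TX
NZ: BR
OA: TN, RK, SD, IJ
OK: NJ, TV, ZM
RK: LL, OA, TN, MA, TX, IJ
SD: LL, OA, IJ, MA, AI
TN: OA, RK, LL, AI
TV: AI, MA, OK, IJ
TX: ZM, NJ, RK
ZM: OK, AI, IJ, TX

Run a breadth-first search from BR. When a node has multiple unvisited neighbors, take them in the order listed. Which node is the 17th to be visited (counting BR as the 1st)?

OA

Visit BR; enqueue AZ, AI, MA, NZ, IR → queue [AZ, AI, MA, NZ, IR]
Visit AZ; enqueue NJ → queue [AI, MA, NZ, IR, NJ]
Visit AI; enqueue TV, SD, ZM, TN → queue [MA, NZ, IR, NJ, TV, SD, ZM, TN]
Visit MA; enqueue RK → queue [NZ, IR, NJ, TV, SD, ZM, TN, RK]
Visit NZ → queue [IR, NJ, TV, SD, ZM, TN, RK]
Visit IR → queue [NJ, TV, SD, ZM, TN, RK]
Visit NJ; enqueue OK, TX → queue [TV, SD, ZM, TN, RK, OK, TX]
Visit TV; enqueue IJ → queue [SD, ZM, TN, RK, OK, TX, IJ]
Visit SD; enqueue LL, OA → queue [ZM, TN, RK, OK, TX, IJ, LL, OA]
Visit ZM → queue [TN, RK, OK, TX, IJ, LL, OA]
Visit TN → queue [RK, OK, TX, IJ, LL, OA]
Visit RK → queue [OK, TX, IJ, LL, OA]
Visit OK → queue [TX, IJ, LL, OA]
Visit TX → queue [IJ, LL, OA]
Visit IJ → queue [LL, OA]
Visit LL → queue [OA]
Visit OA → queue []

Visit order: BR, AZ, AI, MA, NZ, IR, NJ, TV, SD, ZM, TN, RK, OK, TX, IJ, LL, OA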